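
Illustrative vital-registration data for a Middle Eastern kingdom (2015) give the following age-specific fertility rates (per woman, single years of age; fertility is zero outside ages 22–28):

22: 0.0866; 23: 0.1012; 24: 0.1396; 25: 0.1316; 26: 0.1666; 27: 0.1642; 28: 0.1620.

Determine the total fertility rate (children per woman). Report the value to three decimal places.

0.952

Sum of ASFRs = 0.0866 + 0.1012 + 0.1396 + 0.1316 + 0.1666 + 0.1642 + 0.1620 = 0.9518
TFR = 0.9518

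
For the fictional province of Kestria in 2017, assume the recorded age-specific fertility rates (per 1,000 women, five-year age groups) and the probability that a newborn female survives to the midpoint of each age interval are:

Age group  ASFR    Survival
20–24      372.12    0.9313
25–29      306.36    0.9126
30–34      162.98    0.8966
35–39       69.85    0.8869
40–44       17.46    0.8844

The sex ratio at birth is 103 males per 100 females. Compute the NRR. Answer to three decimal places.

2.093

Proportion female at birth = 100 / (100 + 103) = 0.49261.
Weighting each age-specific rate by interval width and survival:
  20–24: 5 × 372.12/1000 × 0.9313 = 1.73278
  25–29: 5 × 306.36/1000 × 0.9126 = 1.39792
  30–34: 5 × 162.98/1000 × 0.8966 = 0.73064
  35–39: 5 × 69.85/1000 × 0.8869 = 0.30975
  40–44: 5 × 17.46/1000 × 0.8844 = 0.07721
Sum = 4.24830
NRR = 0.49261 × 4.24830 = 2.09276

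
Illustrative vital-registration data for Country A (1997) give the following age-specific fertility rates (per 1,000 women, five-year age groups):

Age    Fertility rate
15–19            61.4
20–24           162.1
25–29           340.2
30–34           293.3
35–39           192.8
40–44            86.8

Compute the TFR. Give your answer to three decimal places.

5.683

Sum of ASFRs = 61.4 + 162.1 + 340.2 + 293.3 + 192.8 + 86.8 = 1136.6
TFR = 5 × 1136.6 / 1000 = 5.683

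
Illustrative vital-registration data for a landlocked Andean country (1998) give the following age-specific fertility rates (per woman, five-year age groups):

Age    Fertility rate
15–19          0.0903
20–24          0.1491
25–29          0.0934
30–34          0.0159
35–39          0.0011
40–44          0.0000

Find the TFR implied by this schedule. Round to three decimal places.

1.749

Sum of ASFRs = 0.0903 + 0.1491 + 0.0934 + 0.0159 + 0.0011 + 0.0000 = 0.3498
TFR = 5 × 0.3498 = 1.749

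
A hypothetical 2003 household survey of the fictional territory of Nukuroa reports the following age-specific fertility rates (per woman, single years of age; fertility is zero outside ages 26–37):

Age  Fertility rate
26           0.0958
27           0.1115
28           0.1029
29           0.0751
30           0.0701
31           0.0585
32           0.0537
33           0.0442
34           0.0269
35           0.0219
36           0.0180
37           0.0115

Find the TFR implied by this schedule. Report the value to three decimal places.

Sum of ASFRs = 0.0958 + 0.1115 + 0.1029 + 0.0751 + 0.0701 + 0.0585 + 0.0537 + 0.0442 + 0.0269 + 0.0219 + 0.0180 + 0.0115 = 0.6901
TFR = 0.6901

0.690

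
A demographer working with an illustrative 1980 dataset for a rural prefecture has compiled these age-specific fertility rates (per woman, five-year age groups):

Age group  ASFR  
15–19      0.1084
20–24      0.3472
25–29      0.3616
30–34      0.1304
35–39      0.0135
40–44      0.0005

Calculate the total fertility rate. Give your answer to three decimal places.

4.808

Sum of ASFRs = 0.1084 + 0.3472 + 0.3616 + 0.1304 + 0.0135 + 0.0005 = 0.9616
TFR = 5 × 0.9616 = 4.808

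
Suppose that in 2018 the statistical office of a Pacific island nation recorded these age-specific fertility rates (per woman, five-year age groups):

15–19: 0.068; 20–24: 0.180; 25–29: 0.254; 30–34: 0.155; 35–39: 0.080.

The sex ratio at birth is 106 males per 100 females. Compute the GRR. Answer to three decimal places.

1.789

Proportion female at birth = 100 / (100 + 106) = 0.48544.
Sum of ASFRs = 0.068 + 0.180 + 0.254 + 0.155 + 0.080 = 0.737
TFR = 5 × 0.737 = 3.685
GRR = 0.48544 × 3.685 = 1.78885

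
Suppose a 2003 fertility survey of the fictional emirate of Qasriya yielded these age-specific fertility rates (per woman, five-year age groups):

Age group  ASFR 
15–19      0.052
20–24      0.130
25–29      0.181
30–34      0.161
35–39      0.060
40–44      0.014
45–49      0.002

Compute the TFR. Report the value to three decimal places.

3.000

Sum of ASFRs = 0.052 + 0.130 + 0.181 + 0.161 + 0.060 + 0.014 + 0.002 = 0.600
TFR = 5 × 0.600 = 3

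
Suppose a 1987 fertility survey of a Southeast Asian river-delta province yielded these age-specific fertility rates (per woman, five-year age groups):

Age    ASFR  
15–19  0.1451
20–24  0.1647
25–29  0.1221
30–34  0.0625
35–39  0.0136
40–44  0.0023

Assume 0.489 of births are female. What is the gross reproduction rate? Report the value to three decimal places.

Proportion female at birth = 0.489.
Sum of ASFRs = 0.1451 + 0.1647 + 0.1221 + 0.0625 + 0.0136 + 0.0023 = 0.5103
TFR = 5 × 0.5103 = 2.5515
GRR = 0.489 × 2.5515 = 1.24768

1.248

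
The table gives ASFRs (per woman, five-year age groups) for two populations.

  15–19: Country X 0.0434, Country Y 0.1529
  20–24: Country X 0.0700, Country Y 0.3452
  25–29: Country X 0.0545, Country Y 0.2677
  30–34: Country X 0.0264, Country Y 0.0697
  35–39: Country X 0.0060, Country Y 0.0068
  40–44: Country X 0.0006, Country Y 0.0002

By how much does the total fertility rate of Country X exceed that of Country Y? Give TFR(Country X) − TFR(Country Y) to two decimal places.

-3.21

Country X:
  Sum of ASFRs = 0.0434 + 0.0700 + 0.0545 + 0.0264 + 0.0060 + 0.0006 = 0.2009
  TFR = 5 × 0.2009 = 1.0045
Country Y:
  Sum of ASFRs = 0.1529 + 0.3452 + 0.2677 + 0.0697 + 0.0068 + 0.0002 = 0.8425
  TFR = 5 × 0.8425 = 4.2125
Difference = 1.0045 − 4.2125 = -3.208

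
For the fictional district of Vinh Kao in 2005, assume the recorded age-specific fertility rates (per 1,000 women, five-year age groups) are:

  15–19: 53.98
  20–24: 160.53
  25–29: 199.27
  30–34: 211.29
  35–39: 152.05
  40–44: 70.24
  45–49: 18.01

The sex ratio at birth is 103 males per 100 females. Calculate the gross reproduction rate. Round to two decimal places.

Proportion female at birth = 100 / (100 + 103) = 0.49261.
Sum of ASFRs = 53.98 + 160.53 + 199.27 + 211.29 + 152.05 + 70.24 + 18.01 = 865.37
TFR = 5 × 865.37 / 1000 = 4.32685
GRR = 0.49261 × 4.32685 = 2.13145

2.13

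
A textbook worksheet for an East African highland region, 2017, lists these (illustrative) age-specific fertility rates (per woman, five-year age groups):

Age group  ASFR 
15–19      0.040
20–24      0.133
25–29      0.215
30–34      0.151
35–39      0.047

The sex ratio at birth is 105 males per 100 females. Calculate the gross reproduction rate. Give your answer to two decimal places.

Proportion female at birth = 100 / (100 + 105) = 0.48780.
Sum of ASFRs = 0.040 + 0.133 + 0.215 + 0.151 + 0.047 = 0.586
TFR = 5 × 0.586 = 2.93
GRR = 0.48780 × 2.93 = 1.42925

1.43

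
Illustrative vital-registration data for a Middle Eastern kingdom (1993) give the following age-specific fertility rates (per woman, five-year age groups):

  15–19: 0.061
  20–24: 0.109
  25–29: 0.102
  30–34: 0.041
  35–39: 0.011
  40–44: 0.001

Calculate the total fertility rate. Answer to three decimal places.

1.625

Sum of ASFRs = 0.061 + 0.109 + 0.102 + 0.041 + 0.011 + 0.001 = 0.325
TFR = 5 × 0.325 = 1.625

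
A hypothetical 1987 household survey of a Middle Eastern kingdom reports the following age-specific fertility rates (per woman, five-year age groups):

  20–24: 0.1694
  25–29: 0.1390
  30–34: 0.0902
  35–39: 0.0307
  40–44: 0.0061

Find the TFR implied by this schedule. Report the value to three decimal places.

2.177

Sum of ASFRs = 0.1694 + 0.1390 + 0.0902 + 0.0307 + 0.0061 = 0.4354
TFR = 5 × 0.4354 = 2.177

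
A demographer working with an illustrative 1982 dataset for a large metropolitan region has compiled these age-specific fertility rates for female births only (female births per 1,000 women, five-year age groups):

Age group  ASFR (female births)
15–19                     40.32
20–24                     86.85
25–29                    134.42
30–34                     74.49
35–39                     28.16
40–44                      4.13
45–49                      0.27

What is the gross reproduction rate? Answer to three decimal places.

Sum of female ASFRs = 40.32 + 86.85 + 134.42 + 74.49 + 28.16 + 4.13 + 0.27 = 368.64
GRR = 5 × 368.64 / 1000 = 1.8432

1.843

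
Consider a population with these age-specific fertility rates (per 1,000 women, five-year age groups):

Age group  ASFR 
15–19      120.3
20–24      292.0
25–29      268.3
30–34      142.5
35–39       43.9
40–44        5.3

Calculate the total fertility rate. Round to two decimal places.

Sum of ASFRs = 120.3 + 292.0 + 268.3 + 142.5 + 43.9 + 5.3 = 872.3
TFR = 5 × 872.3 / 1000 = 4.3615

4.36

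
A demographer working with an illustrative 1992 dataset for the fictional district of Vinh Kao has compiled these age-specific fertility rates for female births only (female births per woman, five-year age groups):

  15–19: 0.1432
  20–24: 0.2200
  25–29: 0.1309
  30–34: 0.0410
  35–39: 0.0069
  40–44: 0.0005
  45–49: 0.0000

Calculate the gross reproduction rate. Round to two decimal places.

Sum of female ASFRs = 0.1432 + 0.2200 + 0.1309 + 0.0410 + 0.0069 + 0.0005 + 0.0000 = 0.5425
GRR = 5 × 0.5425 = 2.7125

2.71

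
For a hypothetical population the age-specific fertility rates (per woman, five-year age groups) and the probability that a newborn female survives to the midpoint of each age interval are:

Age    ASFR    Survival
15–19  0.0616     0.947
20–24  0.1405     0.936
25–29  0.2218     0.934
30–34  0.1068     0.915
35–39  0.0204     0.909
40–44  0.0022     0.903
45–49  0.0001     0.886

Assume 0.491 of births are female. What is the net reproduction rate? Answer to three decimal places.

Proportion female at birth = 0.491.
Survival-weighted fertility by age (5·fₓ·Sₓ):
  15–19: 5 × 0.0616 × 0.947 = 0.29168
  20–24: 5 × 0.1405 × 0.936 = 0.65754
  25–29: 5 × 0.2218 × 0.934 = 1.03581
  30–34: 5 × 0.1068 × 0.915 = 0.48861
  35–39: 5 × 0.0204 × 0.909 = 0.09272
  40–44: 5 × 0.0022 × 0.903 = 0.00993
  45–49: 5 × 0.0001 × 0.886 = 0.00044
Sum = 2.57673
NRR = 0.491 × 2.57673 = 1.26517
With NRR above 1 the population is above replacement fertility.

1.265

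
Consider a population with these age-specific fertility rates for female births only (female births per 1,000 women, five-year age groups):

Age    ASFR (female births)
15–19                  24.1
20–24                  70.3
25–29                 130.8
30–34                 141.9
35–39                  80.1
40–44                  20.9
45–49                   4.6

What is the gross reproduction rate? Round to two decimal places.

2.36

Sum of female ASFRs = 24.1 + 70.3 + 130.8 + 141.9 + 80.1 + 20.9 + 4.6 = 472.7
GRR = 5 × 472.7 / 1000 = 2.3635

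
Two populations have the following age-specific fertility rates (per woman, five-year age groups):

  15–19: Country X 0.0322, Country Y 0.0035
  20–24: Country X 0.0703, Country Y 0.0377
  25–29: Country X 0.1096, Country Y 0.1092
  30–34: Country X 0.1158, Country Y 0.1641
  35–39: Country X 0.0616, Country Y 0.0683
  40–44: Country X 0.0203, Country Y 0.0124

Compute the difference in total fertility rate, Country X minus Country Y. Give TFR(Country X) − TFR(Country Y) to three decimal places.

Country X:
  Sum of ASFRs = 0.0322 + 0.0703 + 0.1096 + 0.1158 + 0.0616 + 0.0203 = 0.4098
  TFR = 5 × 0.4098 = 2.049
Country Y:
  Sum of ASFRs = 0.0035 + 0.0377 + 0.1092 + 0.1641 + 0.0683 + 0.0124 = 0.3952
  TFR = 5 × 0.3952 = 1.976
Difference = 2.049 − 1.976 = 0.073

0.073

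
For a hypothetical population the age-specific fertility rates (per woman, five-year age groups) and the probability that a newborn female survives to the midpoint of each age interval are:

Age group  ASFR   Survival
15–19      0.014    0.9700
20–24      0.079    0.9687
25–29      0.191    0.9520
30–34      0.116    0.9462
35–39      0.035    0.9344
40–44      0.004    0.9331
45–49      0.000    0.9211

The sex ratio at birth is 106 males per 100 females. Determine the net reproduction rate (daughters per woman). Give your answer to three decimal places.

Proportion female at birth = 100 / (100 + 106) = 0.48544.
Survival-weighted fertility by age (5·fₓ·Sₓ):
  15–19: 5 × 0.014 × 0.9700 = 0.06790
  20–24: 5 × 0.079 × 0.9687 = 0.38264
  25–29: 5 × 0.191 × 0.9520 = 0.90916
  30–34: 5 × 0.116 × 0.9462 = 0.54880
  35–39: 5 × 0.035 × 0.9344 = 0.16352
  40–44: 5 × 0.004 × 0.9331 = 0.01866
  45–49: 5 × 0.000 × 0.9211 = 0.00000
Sum = 2.09068
NRR = 0.48544 × 2.09068 = 1.01490

1.015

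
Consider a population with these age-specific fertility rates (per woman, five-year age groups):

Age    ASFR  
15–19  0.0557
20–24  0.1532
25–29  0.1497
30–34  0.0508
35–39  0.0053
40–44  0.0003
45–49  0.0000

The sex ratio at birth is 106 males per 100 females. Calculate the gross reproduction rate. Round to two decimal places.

1.01

Proportion female at birth = 100 / (100 + 106) = 0.48544.
Sum of ASFRs = 0.0557 + 0.1532 + 0.1497 + 0.0508 + 0.0053 + 0.0003 + 0.0000 = 0.4150
TFR = 5 × 0.4150 = 2.075
GRR = 0.48544 × 2.075 = 1.00729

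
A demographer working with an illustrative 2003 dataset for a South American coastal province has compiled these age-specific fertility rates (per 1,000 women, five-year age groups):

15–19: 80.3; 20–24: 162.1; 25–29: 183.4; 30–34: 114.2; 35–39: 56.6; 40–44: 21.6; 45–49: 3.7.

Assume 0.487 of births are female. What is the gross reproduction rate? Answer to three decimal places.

Proportion female at birth = 0.487.
Sum of ASFRs = 80.3 + 162.1 + 183.4 + 114.2 + 56.6 + 21.6 + 3.7 = 621.9
TFR = 5 × 621.9 / 1000 = 3.1095
GRR = 0.487 × 3.1095 = 1.51433

1.514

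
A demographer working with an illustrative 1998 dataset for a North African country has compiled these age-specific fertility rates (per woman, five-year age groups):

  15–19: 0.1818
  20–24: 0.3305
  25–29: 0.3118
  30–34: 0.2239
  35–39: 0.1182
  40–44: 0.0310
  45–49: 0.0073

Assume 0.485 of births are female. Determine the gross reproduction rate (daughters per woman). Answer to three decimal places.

Proportion female at birth = 0.485.
Sum of ASFRs = 0.1818 + 0.3305 + 0.3118 + 0.2239 + 0.1182 + 0.0310 + 0.0073 = 1.2045
TFR = 5 × 1.2045 = 6.0225
GRR = 0.485 × 6.0225 = 2.92091

2.921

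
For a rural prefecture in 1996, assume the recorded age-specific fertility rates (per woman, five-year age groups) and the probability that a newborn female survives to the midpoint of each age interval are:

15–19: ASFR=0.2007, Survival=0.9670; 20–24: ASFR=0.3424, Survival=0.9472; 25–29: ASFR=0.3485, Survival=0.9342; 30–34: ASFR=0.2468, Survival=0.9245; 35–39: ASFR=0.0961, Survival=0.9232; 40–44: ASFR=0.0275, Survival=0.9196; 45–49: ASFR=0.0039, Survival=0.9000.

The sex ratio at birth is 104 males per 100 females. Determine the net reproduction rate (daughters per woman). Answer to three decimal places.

Proportion female at birth = 100 / (100 + 104) = 0.49020.
Each age group contributes 5 × ASFR × survival:
  15–19: 5 × 0.2007 × 0.9670 = 0.97038
  20–24: 5 × 0.3424 × 0.9472 = 1.62161
  25–29: 5 × 0.3485 × 0.9342 = 1.62784
  30–34: 5 × 0.2468 × 0.9245 = 1.14083
  35–39: 5 × 0.0961 × 0.9232 = 0.44360
  40–44: 5 × 0.0275 × 0.9196 = 0.12645
  45–49: 5 × 0.0039 × 0.9000 = 0.01755
Sum = 5.94826
NRR = 0.49020 × 5.94826 = 2.91584

2.916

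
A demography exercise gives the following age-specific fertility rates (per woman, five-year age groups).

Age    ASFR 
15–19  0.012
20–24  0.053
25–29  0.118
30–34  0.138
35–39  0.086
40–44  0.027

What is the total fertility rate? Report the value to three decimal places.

Sum of ASFRs = 0.012 + 0.053 + 0.118 + 0.138 + 0.086 + 0.027 = 0.434
TFR = 5 × 0.434 = 2.17

2.170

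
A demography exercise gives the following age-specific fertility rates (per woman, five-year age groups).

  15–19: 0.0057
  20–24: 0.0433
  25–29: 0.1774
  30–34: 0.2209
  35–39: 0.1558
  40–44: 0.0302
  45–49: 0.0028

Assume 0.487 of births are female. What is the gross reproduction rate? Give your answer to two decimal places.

Proportion female at birth = 0.487.
Sum of ASFRs = 0.0057 + 0.0433 + 0.1774 + 0.2209 + 0.1558 + 0.0302 + 0.0028 = 0.6361
TFR = 5 × 0.6361 = 3.1805
GRR = 0.487 × 3.1805 = 1.54890

1.55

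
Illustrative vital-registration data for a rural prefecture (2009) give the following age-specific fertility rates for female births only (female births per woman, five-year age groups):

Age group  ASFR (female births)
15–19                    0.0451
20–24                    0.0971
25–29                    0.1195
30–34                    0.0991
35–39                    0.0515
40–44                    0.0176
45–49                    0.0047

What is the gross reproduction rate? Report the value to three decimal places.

Sum of female ASFRs = 0.0451 + 0.0971 + 0.1195 + 0.0991 + 0.0515 + 0.0176 + 0.0047 = 0.4346
GRR = 5 × 0.4346 = 2.173

2.173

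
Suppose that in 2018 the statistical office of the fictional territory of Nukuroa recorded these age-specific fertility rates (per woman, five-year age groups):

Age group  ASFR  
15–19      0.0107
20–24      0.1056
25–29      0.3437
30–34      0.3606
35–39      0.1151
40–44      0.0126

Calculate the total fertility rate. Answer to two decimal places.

4.74

Sum of ASFRs = 0.0107 + 0.1056 + 0.3437 + 0.3606 + 0.1151 + 0.0126 = 0.9483
TFR = 5 × 0.9483 = 4.7415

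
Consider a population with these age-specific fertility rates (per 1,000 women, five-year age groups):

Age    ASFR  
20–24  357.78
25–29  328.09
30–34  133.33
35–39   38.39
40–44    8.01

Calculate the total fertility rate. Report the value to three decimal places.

Sum of ASFRs = 357.78 + 328.09 + 133.33 + 38.39 + 8.01 = 865.60
TFR = 5 × 865.60 / 1000 = 4.328

4.328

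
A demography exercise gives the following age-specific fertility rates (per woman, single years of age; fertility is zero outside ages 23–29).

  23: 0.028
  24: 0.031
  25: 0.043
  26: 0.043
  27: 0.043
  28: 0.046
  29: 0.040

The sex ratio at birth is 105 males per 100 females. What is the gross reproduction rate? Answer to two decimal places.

Proportion female at birth = 100 / (100 + 105) = 0.48780.
Sum of ASFRs = 0.028 + 0.031 + 0.043 + 0.043 + 0.043 + 0.046 + 0.040 = 0.274
TFR = 0.274
GRR = 0.48780 × 0.274 = 0.13366

0.13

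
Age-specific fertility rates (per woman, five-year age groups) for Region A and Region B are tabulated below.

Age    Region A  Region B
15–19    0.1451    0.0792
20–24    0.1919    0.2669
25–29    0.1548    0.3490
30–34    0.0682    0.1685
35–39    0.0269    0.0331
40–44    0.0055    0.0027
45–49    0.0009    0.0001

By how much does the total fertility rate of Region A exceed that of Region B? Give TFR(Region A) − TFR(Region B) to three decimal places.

Region A:
  Sum of ASFRs = 0.1451 + 0.1919 + 0.1548 + 0.0682 + 0.0269 + 0.0055 + 0.0009 = 0.5933
  TFR = 5 × 0.5933 = 2.9665
Region B:
  Sum of ASFRs = 0.0792 + 0.2669 + 0.3490 + 0.1685 + 0.0331 + 0.0027 + 0.0001 = 0.8995
  TFR = 5 × 0.8995 = 4.4975
Difference = 2.9665 − 4.4975 = -1.531

-1.531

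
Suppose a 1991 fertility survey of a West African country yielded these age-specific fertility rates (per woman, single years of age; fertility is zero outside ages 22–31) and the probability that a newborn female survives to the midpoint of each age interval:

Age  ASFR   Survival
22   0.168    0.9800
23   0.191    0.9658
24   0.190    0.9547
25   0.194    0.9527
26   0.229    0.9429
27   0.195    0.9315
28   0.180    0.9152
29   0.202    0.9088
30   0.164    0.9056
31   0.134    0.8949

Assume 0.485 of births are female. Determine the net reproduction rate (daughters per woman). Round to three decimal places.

0.839

Proportion female at birth = 0.485.
Survival-weighted fertility by age (1·fₓ·Sₓ):
  22: 1 × 0.168 × 0.9800 = 0.16464
  23: 1 × 0.191 × 0.9658 = 0.18447
  24: 1 × 0.190 × 0.9547 = 0.18139
  25: 1 × 0.194 × 0.9527 = 0.18482
  26: 1 × 0.229 × 0.9429 = 0.21592
  27: 1 × 0.195 × 0.9315 = 0.18164
  28: 1 × 0.180 × 0.9152 = 0.16474
  29: 1 × 0.202 × 0.9088 = 0.18358
  30: 1 × 0.164 × 0.9056 = 0.14852
  31: 1 × 0.134 × 0.8949 = 0.11992
Sum = 1.72964
NRR = 0.485 × 1.72964 = 0.83888
NRR < 1, so the cohort does not fully replace itself.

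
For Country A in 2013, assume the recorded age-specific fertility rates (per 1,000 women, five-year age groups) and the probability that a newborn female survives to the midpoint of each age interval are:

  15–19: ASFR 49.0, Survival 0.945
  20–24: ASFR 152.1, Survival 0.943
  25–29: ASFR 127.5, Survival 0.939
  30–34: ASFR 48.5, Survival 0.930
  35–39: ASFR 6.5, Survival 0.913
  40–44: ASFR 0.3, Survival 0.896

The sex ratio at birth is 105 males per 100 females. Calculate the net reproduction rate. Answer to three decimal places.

Proportion female at birth = 100 / (100 + 105) = 0.48780.
Survival-weighted fertility by age (5·fₓ·Sₓ):
  15–19: 5 × 49.0/1000 × 0.945 = 0.23153
  20–24: 5 × 152.1/1000 × 0.943 = 0.71715
  25–29: 5 × 127.5/1000 × 0.939 = 0.59861
  30–34: 5 × 48.5/1000 × 0.930 = 0.22553
  35–39: 5 × 6.5/1000 × 0.913 = 0.02967
  40–44: 5 × 0.3/1000 × 0.896 = 0.00134
Sum = 1.80383
NRR = 0.48780 × 1.80383 = 0.87991

0.880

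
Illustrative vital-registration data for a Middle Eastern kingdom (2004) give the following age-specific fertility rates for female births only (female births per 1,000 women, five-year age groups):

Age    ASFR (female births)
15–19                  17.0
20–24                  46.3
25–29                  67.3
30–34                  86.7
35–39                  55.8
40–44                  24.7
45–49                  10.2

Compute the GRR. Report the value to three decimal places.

1.540

Sum of female ASFRs = 17.0 + 46.3 + 67.3 + 86.7 + 55.8 + 24.7 + 10.2 = 308.0
GRR = 5 × 308.0 / 1000 = 1.54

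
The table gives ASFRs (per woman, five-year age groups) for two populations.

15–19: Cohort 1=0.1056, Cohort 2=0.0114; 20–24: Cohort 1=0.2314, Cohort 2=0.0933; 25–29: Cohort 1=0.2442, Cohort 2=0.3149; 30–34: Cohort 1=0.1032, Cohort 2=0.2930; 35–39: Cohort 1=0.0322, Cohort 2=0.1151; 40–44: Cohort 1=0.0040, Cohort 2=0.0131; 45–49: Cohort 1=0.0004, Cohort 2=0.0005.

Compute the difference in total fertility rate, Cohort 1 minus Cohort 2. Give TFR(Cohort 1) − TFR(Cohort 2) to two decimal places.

Cohort 1:
  Sum of ASFRs = 0.1056 + 0.2314 + 0.2442 + 0.1032 + 0.0322 + 0.0040 + 0.0004 = 0.7210
  TFR = 5 × 0.7210 = 3.605
Cohort 2:
  Sum of ASFRs = 0.0114 + 0.0933 + 0.3149 + 0.2930 + 0.1151 + 0.0131 + 0.0005 = 0.8413
  TFR = 5 × 0.8413 = 4.2065
Difference = 3.605 − 4.2065 = -0.6015

-0.60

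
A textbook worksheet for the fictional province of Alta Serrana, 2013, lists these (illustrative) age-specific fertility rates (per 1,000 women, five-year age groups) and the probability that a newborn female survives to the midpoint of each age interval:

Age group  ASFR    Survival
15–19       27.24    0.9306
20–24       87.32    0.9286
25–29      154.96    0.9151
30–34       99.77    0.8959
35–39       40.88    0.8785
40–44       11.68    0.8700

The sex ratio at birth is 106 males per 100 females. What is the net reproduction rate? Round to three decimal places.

0.931

Proportion female at birth = 100 / (100 + 106) = 0.48544.
Weighting each age-specific rate by interval width and survival:
  15–19: 5 × 27.24/1000 × 0.9306 = 0.12675
  20–24: 5 × 87.32/1000 × 0.9286 = 0.40543
  25–29: 5 × 154.96/1000 × 0.9151 = 0.70902
  30–34: 5 × 99.77/1000 × 0.8959 = 0.44692
  35–39: 5 × 40.88/1000 × 0.8785 = 0.17957
  40–44: 5 × 11.68/1000 × 0.8700 = 0.05081
Sum = 1.91850
NRR = 0.48544 × 1.91850 = 0.93132
An NRR under 1 implies long-run decline under these rates.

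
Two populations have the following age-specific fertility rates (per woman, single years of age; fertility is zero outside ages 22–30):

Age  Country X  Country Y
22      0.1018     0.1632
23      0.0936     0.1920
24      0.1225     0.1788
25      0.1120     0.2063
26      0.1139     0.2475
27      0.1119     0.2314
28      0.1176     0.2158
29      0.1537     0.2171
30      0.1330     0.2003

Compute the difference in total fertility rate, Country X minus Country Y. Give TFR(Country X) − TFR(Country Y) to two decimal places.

Country X:
  Sum of ASFRs = 0.1018 + 0.0936 + 0.1225 + 0.1120 + 0.1139 + 0.1119 + 0.1176 + 0.1537 + 0.1330 = 1.0600
  TFR = 1.06
Country Y:
  Sum of ASFRs = 0.1632 + 0.1920 + 0.1788 + 0.2063 + 0.2475 + 0.2314 + 0.2158 + 0.2171 + 0.2003 = 1.8524
  TFR = 1.8524
Difference = 1.06 − 1.8524 = -0.7924

-0.79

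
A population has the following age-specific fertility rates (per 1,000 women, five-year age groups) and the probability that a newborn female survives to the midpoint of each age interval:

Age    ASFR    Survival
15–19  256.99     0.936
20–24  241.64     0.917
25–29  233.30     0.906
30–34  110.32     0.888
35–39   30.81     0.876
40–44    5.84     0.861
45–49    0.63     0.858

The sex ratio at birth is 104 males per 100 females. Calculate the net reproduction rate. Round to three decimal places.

1.971

Proportion female at birth = 100 / (100 + 104) = 0.49020.
Weighting each age-specific rate by interval width and survival:
  15–19: 5 × 256.99/1000 × 0.936 = 1.20271
  20–24: 5 × 241.64/1000 × 0.917 = 1.10792
  25–29: 5 × 233.30/1000 × 0.906 = 1.05685
  30–34: 5 × 110.32/1000 × 0.888 = 0.48982
  35–39: 5 × 30.81/1000 × 0.876 = 0.13495
  40–44: 5 × 5.84/1000 × 0.861 = 0.02514
  45–49: 5 × 0.63/1000 × 0.858 = 0.00270
Sum = 4.02009
NRR = 0.49020 × 4.02009 = 1.97065
NRR > 1, so each generation more than replaces itself.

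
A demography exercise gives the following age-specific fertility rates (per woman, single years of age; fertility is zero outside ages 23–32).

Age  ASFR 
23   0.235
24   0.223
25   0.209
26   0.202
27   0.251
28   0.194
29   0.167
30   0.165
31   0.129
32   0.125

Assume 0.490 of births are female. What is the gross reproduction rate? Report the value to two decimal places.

Proportion female at birth = 0.490.
Sum of ASFRs = 0.235 + 0.223 + 0.209 + 0.202 + 0.251 + 0.194 + 0.167 + 0.165 + 0.129 + 0.125 = 1.900
TFR = 1.9
GRR = 0.490 × 1.9 = 0.93100

0.93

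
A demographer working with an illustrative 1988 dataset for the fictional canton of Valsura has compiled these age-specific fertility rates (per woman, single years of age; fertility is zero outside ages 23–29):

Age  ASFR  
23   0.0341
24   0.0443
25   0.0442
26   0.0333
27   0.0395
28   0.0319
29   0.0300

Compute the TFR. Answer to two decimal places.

0.26

Sum of ASFRs = 0.0341 + 0.0443 + 0.0442 + 0.0333 + 0.0395 + 0.0319 + 0.0300 = 0.2573
TFR = 0.2573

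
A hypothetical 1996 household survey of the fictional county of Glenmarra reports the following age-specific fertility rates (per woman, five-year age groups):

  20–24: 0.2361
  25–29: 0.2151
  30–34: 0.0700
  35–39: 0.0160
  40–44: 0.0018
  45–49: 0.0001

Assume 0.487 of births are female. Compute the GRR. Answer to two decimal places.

Proportion female at birth = 0.487.
Sum of ASFRs = 0.2361 + 0.2151 + 0.0700 + 0.0160 + 0.0018 + 0.0001 = 0.5391
TFR = 5 × 0.5391 = 2.6955
GRR = 0.487 × 2.6955 = 1.31271

1.31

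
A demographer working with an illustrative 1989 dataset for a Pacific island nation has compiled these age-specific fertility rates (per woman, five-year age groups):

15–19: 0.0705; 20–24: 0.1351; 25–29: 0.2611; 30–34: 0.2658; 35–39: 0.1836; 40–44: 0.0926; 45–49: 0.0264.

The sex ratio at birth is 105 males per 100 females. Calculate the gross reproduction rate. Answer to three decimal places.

2.525

Proportion female at birth = 100 / (100 + 105) = 0.48780.
Sum of ASFRs = 0.0705 + 0.1351 + 0.2611 + 0.2658 + 0.1836 + 0.0926 + 0.0264 = 1.0351
TFR = 5 × 1.0351 = 5.1755
GRR = 0.48780 × 5.1755 = 2.52461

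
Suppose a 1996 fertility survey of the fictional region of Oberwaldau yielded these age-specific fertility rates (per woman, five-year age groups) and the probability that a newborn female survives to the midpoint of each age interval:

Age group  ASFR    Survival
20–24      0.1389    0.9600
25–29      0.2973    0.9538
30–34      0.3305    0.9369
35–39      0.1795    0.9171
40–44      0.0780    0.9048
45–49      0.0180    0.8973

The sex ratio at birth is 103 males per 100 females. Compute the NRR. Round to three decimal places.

Proportion female at birth = 100 / (100 + 103) = 0.49261.
Survival-weighted fertility by age (5·fₓ·Sₓ):
  20–24: 5 × 0.1389 × 0.9600 = 0.66672
  25–29: 5 × 0.2973 × 0.9538 = 1.41782
  30–34: 5 × 0.3305 × 0.9369 = 1.54823
  35–39: 5 × 0.1795 × 0.9171 = 0.82310
  40–44: 5 × 0.0780 × 0.9048 = 0.35287
  45–49: 5 × 0.0180 × 0.8973 = 0.08076
Sum = 4.88950
NRR = 0.49261 × 4.88950 = 2.40862
NRR > 1, so each generation more than replaces itself.

2.409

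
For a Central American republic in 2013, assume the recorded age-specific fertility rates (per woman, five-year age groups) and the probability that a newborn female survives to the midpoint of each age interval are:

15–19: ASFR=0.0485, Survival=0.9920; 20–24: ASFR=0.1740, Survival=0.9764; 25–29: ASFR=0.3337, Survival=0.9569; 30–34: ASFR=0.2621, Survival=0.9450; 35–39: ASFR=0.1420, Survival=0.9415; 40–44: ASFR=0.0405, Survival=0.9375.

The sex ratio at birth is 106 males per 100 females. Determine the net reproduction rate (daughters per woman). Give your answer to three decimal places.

Proportion female at birth = 100 / (100 + 106) = 0.48544.
Weighting each age-specific rate by interval width and survival:
  15–19: 5 × 0.0485 × 0.9920 = 0.24056
  20–24: 5 × 0.1740 × 0.9764 = 0.84947
  25–29: 5 × 0.3337 × 0.9569 = 1.59659
  30–34: 5 × 0.2621 × 0.9450 = 1.23842
  35–39: 5 × 0.1420 × 0.9415 = 0.66847
  40–44: 5 × 0.0405 × 0.9375 = 0.18984
Sum = 4.78335
NRR = 0.48544 × 4.78335 = 2.32203
With NRR above 1 the population is above replacement fertility.

2.322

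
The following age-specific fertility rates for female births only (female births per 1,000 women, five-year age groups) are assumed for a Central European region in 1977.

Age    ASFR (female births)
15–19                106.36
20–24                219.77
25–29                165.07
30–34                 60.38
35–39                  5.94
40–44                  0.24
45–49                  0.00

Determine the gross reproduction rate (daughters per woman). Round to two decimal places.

2.79

Sum of female ASFRs = 106.36 + 219.77 + 165.07 + 60.38 + 5.94 + 0.24 + 0.00 = 557.76
GRR = 5 × 557.76 / 1000 = 2.7888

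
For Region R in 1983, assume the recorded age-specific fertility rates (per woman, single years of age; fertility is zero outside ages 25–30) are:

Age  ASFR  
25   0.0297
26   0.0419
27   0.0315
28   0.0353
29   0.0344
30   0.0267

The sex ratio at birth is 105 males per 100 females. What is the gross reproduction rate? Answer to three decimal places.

Proportion female at birth = 100 / (100 + 105) = 0.48780.
Sum of ASFRs = 0.0297 + 0.0419 + 0.0315 + 0.0353 + 0.0344 + 0.0267 = 0.1995
TFR = 0.1995
GRR = 0.48780 × 0.1995 = 0.09732

0.097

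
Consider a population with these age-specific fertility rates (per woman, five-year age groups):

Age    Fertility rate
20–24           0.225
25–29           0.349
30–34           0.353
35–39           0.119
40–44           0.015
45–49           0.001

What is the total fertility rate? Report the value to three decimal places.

5.310

Sum of ASFRs = 0.225 + 0.349 + 0.353 + 0.119 + 0.015 + 0.001 = 1.062
TFR = 5 × 1.062 = 5.31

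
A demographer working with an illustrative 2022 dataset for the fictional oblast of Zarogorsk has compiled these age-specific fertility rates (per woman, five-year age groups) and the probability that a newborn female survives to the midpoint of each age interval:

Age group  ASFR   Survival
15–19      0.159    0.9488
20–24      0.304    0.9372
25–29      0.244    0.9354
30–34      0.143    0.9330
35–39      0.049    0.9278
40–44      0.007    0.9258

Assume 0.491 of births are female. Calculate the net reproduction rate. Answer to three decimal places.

Proportion female at birth = 0.491.
Per-age-group product (5 × ASFR × survival probability):
  15–19: 5 × 0.159 × 0.9488 = 0.75430
  20–24: 5 × 0.304 × 0.9372 = 1.42454
  25–29: 5 × 0.244 × 0.9354 = 1.14119
  30–34: 5 × 0.143 × 0.9330 = 0.66710
  35–39: 5 × 0.049 × 0.9278 = 0.22731
  40–44: 5 × 0.007 × 0.9258 = 0.03240
Sum = 4.24684
NRR = 0.491 × 4.24684 = 2.08520

2.085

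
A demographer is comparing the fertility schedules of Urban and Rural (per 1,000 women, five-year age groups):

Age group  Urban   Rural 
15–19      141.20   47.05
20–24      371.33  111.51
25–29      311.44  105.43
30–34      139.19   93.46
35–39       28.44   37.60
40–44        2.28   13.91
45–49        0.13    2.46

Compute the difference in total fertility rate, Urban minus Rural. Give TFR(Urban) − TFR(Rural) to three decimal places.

Urban:
  Sum of ASFRs = 141.20 + 371.33 + 311.44 + 139.19 + 28.44 + 2.28 + 0.13 = 994.01
  TFR = 5 × 994.01 / 1000 = 4.97005
Rural:
  Sum of ASFRs = 47.05 + 111.51 + 105.43 + 93.46 + 37.60 + 13.91 + 2.46 = 411.42
  TFR = 5 × 411.42 / 1000 = 2.0571
Difference = 4.97005 − 2.0571 = 2.91295

2.913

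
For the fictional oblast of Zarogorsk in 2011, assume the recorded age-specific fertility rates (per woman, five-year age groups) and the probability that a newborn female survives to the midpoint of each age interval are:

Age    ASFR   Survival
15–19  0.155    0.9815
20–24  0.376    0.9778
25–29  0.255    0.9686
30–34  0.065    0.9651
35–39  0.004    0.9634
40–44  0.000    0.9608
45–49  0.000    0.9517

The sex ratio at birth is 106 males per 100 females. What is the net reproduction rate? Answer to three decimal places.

2.023

Proportion female at birth = 100 / (100 + 106) = 0.48544.
Each age group contributes 5 × ASFR × survival:
  15–19: 5 × 0.155 × 0.9815 = 0.76066
  20–24: 5 × 0.376 × 0.9778 = 1.83826
  25–29: 5 × 0.255 × 0.9686 = 1.23497
  30–34: 5 × 0.065 × 0.9651 = 0.31366
  35–39: 5 × 0.004 × 0.9634 = 0.01927
  40–44: 5 × 0.000 × 0.9608 = 0.00000
  45–49: 5 × 0.000 × 0.9517 = 0.00000
Sum = 4.16682
NRR = 0.48544 × 4.16682 = 2.02274
With NRR above 1 the population is above replacement fertility.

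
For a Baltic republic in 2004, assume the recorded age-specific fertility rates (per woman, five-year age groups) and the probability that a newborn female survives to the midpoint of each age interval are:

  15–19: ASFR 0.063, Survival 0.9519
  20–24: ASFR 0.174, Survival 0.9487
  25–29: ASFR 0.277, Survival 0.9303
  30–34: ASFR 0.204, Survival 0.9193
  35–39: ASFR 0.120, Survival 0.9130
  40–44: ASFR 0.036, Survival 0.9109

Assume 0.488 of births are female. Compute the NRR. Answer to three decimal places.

1.983

Proportion female at birth = 0.488.
Per-age-group product (5 × ASFR × survival probability):
  15–19: 5 × 0.063 × 0.9519 = 0.29985
  20–24: 5 × 0.174 × 0.9487 = 0.82537
  25–29: 5 × 0.277 × 0.9303 = 1.28847
  30–34: 5 × 0.204 × 0.9193 = 0.93769
  35–39: 5 × 0.120 × 0.9130 = 0.54780
  40–44: 5 × 0.036 × 0.9109 = 0.16396
Sum = 4.06314
NRR = 0.488 × 4.06314 = 1.98281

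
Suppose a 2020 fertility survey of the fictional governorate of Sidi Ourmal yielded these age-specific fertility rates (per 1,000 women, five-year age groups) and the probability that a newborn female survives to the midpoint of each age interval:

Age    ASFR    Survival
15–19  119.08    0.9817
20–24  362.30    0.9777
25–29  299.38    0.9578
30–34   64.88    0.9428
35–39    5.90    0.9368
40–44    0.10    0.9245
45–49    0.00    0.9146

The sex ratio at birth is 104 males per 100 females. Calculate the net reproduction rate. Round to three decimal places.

2.021

Proportion female at birth = 100 / (100 + 104) = 0.49020.
Each age group contributes 5 × ASFR × survival:
  15–19: 5 × 119.08/1000 × 0.9817 = 0.58450
  20–24: 5 × 362.30/1000 × 0.9777 = 1.77110
  25–29: 5 × 299.38/1000 × 0.9578 = 1.43373
  30–34: 5 × 64.88/1000 × 0.9428 = 0.30584
  35–39: 5 × 5.90/1000 × 0.9368 = 0.02764
  40–44: 5 × 0.10/1000 × 0.9245 = 0.00046
  45–49: 5 × 0.00/1000 × 0.9146 = 0.00000
Sum = 4.12327
NRR = 0.49020 × 4.12327 = 2.02123
With NRR above 1 the population is above replacement fertility.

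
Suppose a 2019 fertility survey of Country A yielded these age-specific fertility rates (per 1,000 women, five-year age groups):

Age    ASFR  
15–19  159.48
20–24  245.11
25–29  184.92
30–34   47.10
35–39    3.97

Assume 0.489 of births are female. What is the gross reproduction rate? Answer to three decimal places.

1.566

Proportion female at birth = 0.489.
Sum of ASFRs = 159.48 + 245.11 + 184.92 + 47.10 + 3.97 = 640.58
TFR = 5 × 640.58 / 1000 = 3.2029
GRR = 0.489 × 3.2029 = 1.56622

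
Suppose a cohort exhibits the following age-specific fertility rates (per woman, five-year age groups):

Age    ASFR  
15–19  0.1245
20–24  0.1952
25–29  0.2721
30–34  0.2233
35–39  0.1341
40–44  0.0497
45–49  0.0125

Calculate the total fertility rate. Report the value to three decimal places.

5.057

Sum of ASFRs = 0.1245 + 0.1952 + 0.2721 + 0.2233 + 0.1341 + 0.0497 + 0.0125 = 1.0114
TFR = 5 × 1.0114 = 5.057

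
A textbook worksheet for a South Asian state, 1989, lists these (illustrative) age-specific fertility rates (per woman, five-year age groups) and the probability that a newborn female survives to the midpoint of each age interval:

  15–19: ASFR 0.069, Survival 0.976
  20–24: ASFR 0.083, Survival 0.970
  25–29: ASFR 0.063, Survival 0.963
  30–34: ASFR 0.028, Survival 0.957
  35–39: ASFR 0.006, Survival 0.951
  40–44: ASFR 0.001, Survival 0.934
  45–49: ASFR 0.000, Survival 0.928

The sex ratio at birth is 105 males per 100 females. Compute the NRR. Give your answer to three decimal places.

Proportion female at birth = 100 / (100 + 105) = 0.48780.
Survival-weighted fertility by age (5·fₓ·Sₓ):
  15–19: 5 × 0.069 × 0.976 = 0.33672
  20–24: 5 × 0.083 × 0.970 = 0.40255
  25–29: 5 × 0.063 × 0.963 = 0.30335
  30–34: 5 × 0.028 × 0.957 = 0.13398
  35–39: 5 × 0.006 × 0.951 = 0.02853
  40–44: 5 × 0.001 × 0.934 = 0.00467
  45–49: 5 × 0.000 × 0.928 = 0.00000
Sum = 1.20980
NRR = 0.48780 × 1.20980 = 0.59014

0.590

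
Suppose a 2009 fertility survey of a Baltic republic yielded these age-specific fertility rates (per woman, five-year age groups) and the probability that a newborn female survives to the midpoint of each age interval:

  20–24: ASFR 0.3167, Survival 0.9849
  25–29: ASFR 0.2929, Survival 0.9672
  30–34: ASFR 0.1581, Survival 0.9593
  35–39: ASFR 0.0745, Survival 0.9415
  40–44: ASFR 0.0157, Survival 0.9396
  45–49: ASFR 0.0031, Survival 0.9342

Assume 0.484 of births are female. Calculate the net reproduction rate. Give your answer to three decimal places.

Proportion female at birth = 0.484.
Weighting each age-specific rate by interval width and survival:
  20–24: 5 × 0.3167 × 0.9849 = 1.55959
  25–29: 5 × 0.2929 × 0.9672 = 1.41646
  30–34: 5 × 0.1581 × 0.9593 = 0.75833
  35–39: 5 × 0.0745 × 0.9415 = 0.35071
  40–44: 5 × 0.0157 × 0.9396 = 0.07376
  45–49: 5 × 0.0031 × 0.9342 = 0.01448
Sum = 4.17333
NRR = 0.484 × 4.17333 = 2.01989
With NRR above 1 the population is above replacement fertility.

2.020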